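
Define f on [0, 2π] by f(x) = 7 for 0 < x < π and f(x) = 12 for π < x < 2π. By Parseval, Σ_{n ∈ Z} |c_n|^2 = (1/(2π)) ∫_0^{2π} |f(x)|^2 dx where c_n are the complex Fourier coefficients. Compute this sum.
Σ |c_n|^2 = 193/2

Parseval equates the L^2 energy of f (normalised by 1/(2π)) with the ℓ^2 sum of its Fourier coefficients: (1/(2π)) ∫_0^{2π} |f|^2 = Σ |c_n|^2.
Compute the left side: (1/(2π)) [∫_0^π 7^2 dx + ∫_π^{2π} 12^2 dx] = (1/(2π)) · (49π + 144π) = (49 + 144)/2 = 193/2.
So Σ_{n ∈ Z} |c_n|^2 = 193/2.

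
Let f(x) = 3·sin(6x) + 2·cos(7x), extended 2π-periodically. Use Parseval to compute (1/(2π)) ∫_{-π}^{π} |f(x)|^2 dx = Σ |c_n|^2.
Σ |c_n|^2 = 13/2

Expand |f|^2 and use orthogonality of {sin(nx), cos(mx)} on [-π, π]:
  ∫_{-π}^{π} sin(nx)^2 dx = π, ∫ cos(mx)^2 dx = π, and cross terms integrate to 0.
So ∫_{-π}^{π} f(x)^2 dx = 3^2 · π + 2^2 · π = (9 + 4)π.
Divide by 2π: (9 + 4)/2 = 13/2.
By Parseval, this equals Σ |c_n|^2.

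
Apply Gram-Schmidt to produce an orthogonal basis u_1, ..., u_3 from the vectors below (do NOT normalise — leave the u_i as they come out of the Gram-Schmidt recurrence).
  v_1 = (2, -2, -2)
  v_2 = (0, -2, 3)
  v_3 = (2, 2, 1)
Orthogonal basis:
  u_1 = (2, -2, -2)
  u_2 = (1/3, -7/3, 8/3)
  u_3 = (45/19, 27/19, 18/19)

Apply the Gram-Schmidt recurrence
  u_1 = v_1
  u_i = v_i − Σ_{j<i} ((v_i · u_j) / (u_j · u_j)) · u_j.

Step by step this gives:
  u_1 = (2, -2, -2)
  u_2 = (1/3, -7/3, 8/3)
  u_3 = (45/19, 27/19, 18/19)

Orthogonality check:
  u_2 · u_1 = 0 (should be 0)
  u_3 · u_1 = 0 (should be 0)
  u_3 · u_2 = 0 (should be 0)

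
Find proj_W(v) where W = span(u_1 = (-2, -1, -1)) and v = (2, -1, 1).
proj_W(v) = (4/3, 2/3, 2/3)

Set up U = [u_1 | ... | u_1] ∈ R^(3×1). The projector onto W = col(U) is P = U (U^T U)^(-1) U^T.
Compute U^T U =
  [6],
and U^T v = (-4).
Solve U^T U · c = U^T v for the coefficients: c = (-2/3). The projection is proj_W(v) = U c.
Check: (v - proj_W(v)) · u_1 = 0  (should be 0).
Result: proj_W(v) = (4/3, 2/3, 2/3).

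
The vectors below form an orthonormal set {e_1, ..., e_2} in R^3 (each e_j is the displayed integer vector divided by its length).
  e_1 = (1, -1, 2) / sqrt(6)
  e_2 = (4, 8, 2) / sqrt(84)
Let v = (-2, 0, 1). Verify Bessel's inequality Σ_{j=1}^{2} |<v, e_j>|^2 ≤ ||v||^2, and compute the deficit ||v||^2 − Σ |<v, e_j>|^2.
Σ |<v, e_j>|^2 = 3/7; ||v||^2 = 5; deficit = 32/7

Write each e_j = u_j / sqrt(<u_j, u_j>) where u_j is the displayed integer vector. Then <v, e_j> = <v, u_j> / sqrt(<u_j, u_j>), so |<v, e_j>|^2 = <v, u_j>^2 / <u_j, u_j>.
Coefficients: <v, e_1> = 0/sqrt(6), <v, e_2> = -6/sqrt(84).
Square and sum: Σ |<v, e_j>|^2 = 3/7.
Compute ||v||^2 = v·v = 5.
Deficit = 5 − 3/7 = 32/7 ≥ 0, confirming Bessel's inequality. (The deficit equals ||v − Σ <v,e_j> e_j||^2, the squared distance from v to span{e_j}.)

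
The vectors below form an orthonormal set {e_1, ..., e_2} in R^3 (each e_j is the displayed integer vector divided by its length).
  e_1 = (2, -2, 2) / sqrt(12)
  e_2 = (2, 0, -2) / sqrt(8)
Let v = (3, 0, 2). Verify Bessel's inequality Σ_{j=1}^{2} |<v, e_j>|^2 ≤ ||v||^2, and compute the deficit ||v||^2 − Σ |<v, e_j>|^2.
Σ |<v, e_j>|^2 = 53/6; ||v||^2 = 13; deficit = 25/6

Write each e_j = u_j / sqrt(<u_j, u_j>) where u_j is the displayed integer vector. Then <v, e_j> = <v, u_j> / sqrt(<u_j, u_j>), so |<v, e_j>|^2 = <v, u_j>^2 / <u_j, u_j>.
Coefficients: <v, e_1> = 10/sqrt(12), <v, e_2> = 2/sqrt(8).
Square and sum: Σ |<v, e_j>|^2 = 53/6.
Compute ||v||^2 = v·v = 13.
Deficit = 13 − 53/6 = 25/6 ≥ 0, confirming Bessel's inequality. (The deficit equals ||v − Σ <v,e_j> e_j||^2, the squared distance from v to span{e_j}.)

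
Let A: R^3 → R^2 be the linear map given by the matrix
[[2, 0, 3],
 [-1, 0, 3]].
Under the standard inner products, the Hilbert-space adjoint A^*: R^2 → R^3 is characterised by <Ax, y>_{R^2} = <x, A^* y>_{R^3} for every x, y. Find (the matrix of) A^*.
A^* = A^T =
[[2, -1],
 [0, 0],
 [3, 3]]

For real matrices with standard dot products, the defining identity <Ax, y> = <x, A^* y> gives (Ax)^T y = x^T (A^*) y, i.e. x^T A^T y = x^T (A^*) y. Since this holds for all x, y, we must have A^* = A^T. Therefore
A^* =
[[2, -1],
 [0, 0],
 [3, 3]].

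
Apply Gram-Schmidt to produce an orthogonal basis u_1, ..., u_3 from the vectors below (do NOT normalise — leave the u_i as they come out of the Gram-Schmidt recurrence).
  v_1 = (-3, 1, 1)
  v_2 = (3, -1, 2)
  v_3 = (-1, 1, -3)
Orthogonal basis:
  u_1 = (-3, 1, 1)
  u_2 = (9/11, -3/11, 30/11)
  u_3 = (1/5, 3/5, 0)

Apply the Gram-Schmidt recurrence
  u_1 = v_1
  u_i = v_i − Σ_{j<i} ((v_i · u_j) / (u_j · u_j)) · u_j.

Step by step this gives:
  u_1 = (-3, 1, 1)
  u_2 = (9/11, -3/11, 30/11)
  u_3 = (1/5, 3/5, 0)

Orthogonality check:
  u_2 · u_1 = 0 (should be 0)
  u_3 · u_1 = 0 (should be 0)
  u_3 · u_2 = 0 (should be 0)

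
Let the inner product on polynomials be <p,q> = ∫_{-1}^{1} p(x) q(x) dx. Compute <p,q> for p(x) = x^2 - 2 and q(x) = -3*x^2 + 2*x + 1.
<p,q> = -8/15

Expand the product: p(x)·q(x) = -3*x^4 + 2*x^3 + 7*x^2 - 4*x - 2.
∫_{-1}^{1} of each monomial x^k gives [2/(k+1) if k even, 0 if k odd]. Integrating term-by-term (or equivalently evaluating the antiderivative F(x) = -3*x^5/5 + x^4/2 + 7*x^3/3 - 2*x^2 - 2*x at the endpoints):
  F(1) − F(−1) = -53/30 − (-37/30) = -8/15.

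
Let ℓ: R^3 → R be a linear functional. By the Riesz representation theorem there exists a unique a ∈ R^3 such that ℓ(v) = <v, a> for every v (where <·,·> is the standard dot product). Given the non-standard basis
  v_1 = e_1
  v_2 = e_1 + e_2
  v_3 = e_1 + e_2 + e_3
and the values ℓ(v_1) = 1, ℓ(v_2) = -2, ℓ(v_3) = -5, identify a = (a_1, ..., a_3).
a = (1, -3, -3)

Write a = (a_1, ..., a_3) in the standard basis. For each basis vector v_i, ℓ(v_i) = <v_i, a> is a linear equation in the a_j's. Collect the n equations into a matrix system V a = ℓ, where row i of V is v_i (expressed in the standard basis). Since V is invertible (lower-triangular with 1s on the diagonal, up to permutation), solve by back-substitution:
  V =
[[1, 0, 0],
 [1, 1, 0],
 [1, 1, 1]]
  V a = (1, -2, -5)
Solving gives a = (1, -3, -3).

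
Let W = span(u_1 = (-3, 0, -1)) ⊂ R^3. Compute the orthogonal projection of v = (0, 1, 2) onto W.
proj_W(v) = (3/5, 0, 1/5)

Set up U = [u_1 | ... | u_1] ∈ R^(3×1). The projector onto W = col(U) is P = U (U^T U)^(-1) U^T.
Compute U^T U =
  [10],
and U^T v = (-2).
Solve U^T U · c = U^T v for the coefficients: c = (-1/5). The projection is proj_W(v) = U c.
Check: (v - proj_W(v)) · u_1 = 0  (should be 0).
Result: proj_W(v) = (3/5, 0, 1/5).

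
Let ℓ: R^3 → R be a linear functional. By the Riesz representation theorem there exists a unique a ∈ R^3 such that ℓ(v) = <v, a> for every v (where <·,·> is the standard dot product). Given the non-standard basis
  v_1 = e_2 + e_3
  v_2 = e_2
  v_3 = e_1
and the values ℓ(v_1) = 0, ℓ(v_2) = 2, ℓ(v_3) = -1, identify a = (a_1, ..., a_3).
a = (-1, 2, -2)

Write a = (a_1, ..., a_3) in the standard basis. For each basis vector v_i, ℓ(v_i) = <v_i, a> is a linear equation in the a_j's. Collect the n equations into a matrix system V a = ℓ, where row i of V is v_i (expressed in the standard basis). Since V is invertible (lower-triangular with 1s on the diagonal, up to permutation), solve by back-substitution:
  V =
[[0, 1, 1],
 [0, 1, 0],
 [1, 0, 0]]
  V a = (0, 2, -1)
Solving gives a = (-1, 2, -2).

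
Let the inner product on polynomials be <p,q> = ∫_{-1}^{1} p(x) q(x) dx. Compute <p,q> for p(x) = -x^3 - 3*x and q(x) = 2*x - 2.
<p,q> = -24/5

Expand the product: p(x)·q(x) = -2*x^4 + 2*x^3 - 6*x^2 + 6*x.
∫_{-1}^{1} of each monomial x^k gives [2/(k+1) if k even, 0 if k odd]. Integrating term-by-term (or equivalently evaluating the antiderivative F(x) = -2*x^5/5 + x^4/2 - 2*x^3 + 3*x^2 at the endpoints):
  F(1) − F(−1) = 11/10 − (59/10) = -24/5.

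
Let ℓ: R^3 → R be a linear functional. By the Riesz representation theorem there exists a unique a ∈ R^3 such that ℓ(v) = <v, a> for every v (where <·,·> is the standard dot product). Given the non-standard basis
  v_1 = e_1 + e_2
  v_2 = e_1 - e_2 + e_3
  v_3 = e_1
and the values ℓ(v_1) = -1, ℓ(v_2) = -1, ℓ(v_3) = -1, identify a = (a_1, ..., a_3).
a = (-1, 0, 0)

Write a = (a_1, ..., a_3) in the standard basis. For each basis vector v_i, ℓ(v_i) = <v_i, a> is a linear equation in the a_j's. Collect the n equations into a matrix system V a = ℓ, where row i of V is v_i (expressed in the standard basis). Since V is invertible (lower-triangular with 1s on the diagonal, up to permutation), solve by back-substitution:
  V =
[[1, 1, 0],
 [1, -1, 1],
 [1, 0, 0]]
  V a = (-1, -1, -1)
Solving gives a = (-1, 0, 0).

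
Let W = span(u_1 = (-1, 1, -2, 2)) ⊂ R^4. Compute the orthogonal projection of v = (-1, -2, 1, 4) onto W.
proj_W(v) = (-1/2, 1/2, -1, 1)

Set up U = [u_1 | ... | u_1] ∈ R^(4×1). The projector onto W = col(U) is P = U (U^T U)^(-1) U^T.
Compute U^T U =
  [10],
and U^T v = (5).
Solve U^T U · c = U^T v for the coefficients: c = (1/2). The projection is proj_W(v) = U c.
Check: (v - proj_W(v)) · u_1 = 0  (should be 0).
Result: proj_W(v) = (-1/2, 1/2, -1, 1).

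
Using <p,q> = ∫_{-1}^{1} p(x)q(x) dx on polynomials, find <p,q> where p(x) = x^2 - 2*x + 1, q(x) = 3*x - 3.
<p,q> = -12

Expand the product: p(x)·q(x) = 3*x^3 - 9*x^2 + 9*x - 3.
∫_{-1}^{1} of each monomial x^k gives [2/(k+1) if k even, 0 if k odd]. Integrating term-by-term (or equivalently evaluating the antiderivative F(x) = 3*x^4/4 - 3*x^3 + 9*x^2/2 - 3*x at the endpoints):
  F(1) − F(−1) = -3/4 − (45/4) = -12.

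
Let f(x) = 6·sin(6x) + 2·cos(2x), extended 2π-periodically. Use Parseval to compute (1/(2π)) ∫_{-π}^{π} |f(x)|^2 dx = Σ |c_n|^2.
Σ |c_n|^2 = 20

Expand |f|^2 and use orthogonality of {sin(nx), cos(mx)} on [-π, π]:
  ∫_{-π}^{π} sin(nx)^2 dx = π, ∫ cos(mx)^2 dx = π, and cross terms integrate to 0.
So ∫_{-π}^{π} f(x)^2 dx = 6^2 · π + 2^2 · π = (36 + 4)π.
Divide by 2π: (36 + 4)/2 = 20.
By Parseval, this equals Σ |c_n|^2.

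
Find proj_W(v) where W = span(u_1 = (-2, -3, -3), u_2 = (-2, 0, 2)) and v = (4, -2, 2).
proj_W(v) = (88/43, 54/43, 2/43)

Set up U = [u_1 | ... | u_2] ∈ R^(3×2). The projector onto W = col(U) is P = U (U^T U)^(-1) U^T.
Compute U^T U =
  [22, -2]
  [-2, 8],
and U^T v = (-8, -4).
Solve U^T U · c = U^T v for the coefficients: c = (-18/43, -26/43). The projection is proj_W(v) = U c.
Check: (v - proj_W(v)) · u_1 = 0  (should be 0).
Check: (v - proj_W(v)) · u_2 = 0  (should be 0).
Result: proj_W(v) = (88/43, 54/43, 2/43).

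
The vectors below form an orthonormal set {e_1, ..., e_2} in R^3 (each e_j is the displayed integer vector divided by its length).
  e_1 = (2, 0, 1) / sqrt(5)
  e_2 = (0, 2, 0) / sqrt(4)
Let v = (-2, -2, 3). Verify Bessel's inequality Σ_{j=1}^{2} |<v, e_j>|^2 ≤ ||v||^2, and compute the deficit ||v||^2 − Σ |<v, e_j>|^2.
Σ |<v, e_j>|^2 = 21/5; ||v||^2 = 17; deficit = 64/5

Write each e_j = u_j / sqrt(<u_j, u_j>) where u_j is the displayed integer vector. Then <v, e_j> = <v, u_j> / sqrt(<u_j, u_j>), so |<v, e_j>|^2 = <v, u_j>^2 / <u_j, u_j>.
Coefficients: <v, e_1> = -1/sqrt(5), <v, e_2> = -4/sqrt(4).
Square and sum: Σ |<v, e_j>|^2 = 21/5.
Compute ||v||^2 = v·v = 17.
Deficit = 17 − 21/5 = 64/5 ≥ 0, confirming Bessel's inequality. (The deficit equals ||v − Σ <v,e_j> e_j||^2, the squared distance from v to span{e_j}.)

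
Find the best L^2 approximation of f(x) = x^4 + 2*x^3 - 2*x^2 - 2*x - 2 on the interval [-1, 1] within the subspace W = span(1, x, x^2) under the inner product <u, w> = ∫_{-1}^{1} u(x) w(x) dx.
g(x) = -8*x^2/7 - 4*x/5 - 73/35

The best approximation g ∈ W is the orthogonal projection of f onto W. Writing g = a_0 + a_1 x + a_2 x^2, the coefficients solve the normal equations G · a = b where
  G_{ij} = <φ_i, φ_j> and b_i = <f, φ_i>, with φ_0 = 1, φ_1 = x, φ_2 = x^2.
G =
  [2, 0, 2/3]
  [0, 2/3, 0]
  [2/3, 0, 2/5],
b = (-74/15, -8/15, -194/105).
Solving gives a_0 = -73/35, a_1 = -4/5, a_2 = -8/7, so
  g(x) = -8*x^2/7 - 4*x/5 - 73/35.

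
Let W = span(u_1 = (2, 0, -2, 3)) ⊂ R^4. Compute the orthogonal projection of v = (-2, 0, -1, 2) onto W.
proj_W(v) = (8/17, 0, -8/17, 12/17)

Set up U = [u_1 | ... | u_1] ∈ R^(4×1). The projector onto W = col(U) is P = U (U^T U)^(-1) U^T.
Compute U^T U =
  [17],
and U^T v = (4).
Solve U^T U · c = U^T v for the coefficients: c = (4/17). The projection is proj_W(v) = U c.
Check: (v - proj_W(v)) · u_1 = 0  (should be 0).
Result: proj_W(v) = (8/17, 0, -8/17, 12/17).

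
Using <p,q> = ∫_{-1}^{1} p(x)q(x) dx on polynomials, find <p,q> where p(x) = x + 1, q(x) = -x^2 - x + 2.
<p,q> = 8/3

Expand the product: p(x)·q(x) = -x^3 - 2*x^2 + x + 2.
∫_{-1}^{1} of each monomial x^k gives [2/(k+1) if k even, 0 if k odd]. Integrating term-by-term (or equivalently evaluating the antiderivative F(x) = -x^4/4 - 2*x^3/3 + x^2/2 + 2*x at the endpoints):
  F(1) − F(−1) = 19/12 − (-13/12) = 8/3.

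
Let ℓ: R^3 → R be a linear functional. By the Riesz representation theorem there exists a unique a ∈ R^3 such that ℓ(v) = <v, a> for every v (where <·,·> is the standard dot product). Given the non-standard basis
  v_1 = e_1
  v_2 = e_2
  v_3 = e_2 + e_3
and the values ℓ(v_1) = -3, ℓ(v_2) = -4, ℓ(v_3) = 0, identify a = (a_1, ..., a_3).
a = (-3, -4, 4)

Write a = (a_1, ..., a_3) in the standard basis. For each basis vector v_i, ℓ(v_i) = <v_i, a> is a linear equation in the a_j's. Collect the n equations into a matrix system V a = ℓ, where row i of V is v_i (expressed in the standard basis). Since V is invertible (lower-triangular with 1s on the diagonal, up to permutation), solve by back-substitution:
  V =
[[1, 0, 0],
 [0, 1, 0],
 [0, 1, 1]]
  V a = (-3, -4, 0)
Solving gives a = (-3, -4, 4).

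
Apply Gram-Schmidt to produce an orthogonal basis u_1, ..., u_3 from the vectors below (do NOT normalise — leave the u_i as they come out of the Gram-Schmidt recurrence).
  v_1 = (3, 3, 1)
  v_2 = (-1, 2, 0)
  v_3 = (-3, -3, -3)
Orthogonal basis:
  u_1 = (3, 3, 1)
  u_2 = (-28/19, 29/19, -3/19)
  u_3 = (18/43, 9/43, -81/43)

Apply the Gram-Schmidt recurrence
  u_1 = v_1
  u_i = v_i − Σ_{j<i} ((v_i · u_j) / (u_j · u_j)) · u_j.

Step by step this gives:
  u_1 = (3, 3, 1)
  u_2 = (-28/19, 29/19, -3/19)
  u_3 = (18/43, 9/43, -81/43)

Orthogonality check:
  u_2 · u_1 = 0 (should be 0)
  u_3 · u_1 = 0 (should be 0)
  u_3 · u_2 = 0 (should be 0)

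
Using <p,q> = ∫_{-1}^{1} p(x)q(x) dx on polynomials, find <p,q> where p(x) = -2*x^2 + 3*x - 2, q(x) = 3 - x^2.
<p,q> = -208/15

Expand the product: p(x)·q(x) = 2*x^4 - 3*x^3 - 4*x^2 + 9*x - 6.
∫_{-1}^{1} of each monomial x^k gives [2/(k+1) if k even, 0 if k odd]. Integrating term-by-term (or equivalently evaluating the antiderivative F(x) = 2*x^5/5 - 3*x^4/4 - 4*x^3/3 + 9*x^2/2 - 6*x at the endpoints):
  F(1) − F(−1) = -191/60 − (641/60) = -208/15.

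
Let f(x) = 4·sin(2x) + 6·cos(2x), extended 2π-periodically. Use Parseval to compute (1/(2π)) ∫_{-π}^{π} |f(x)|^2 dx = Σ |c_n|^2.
Σ |c_n|^2 = 26

Expand |f|^2 and use orthogonality of {sin(nx), cos(mx)} on [-π, π]:
  ∫_{-π}^{π} sin(nx)^2 dx = π, ∫ cos(mx)^2 dx = π, and cross terms integrate to 0.
So ∫_{-π}^{π} f(x)^2 dx = 4^2 · π + 6^2 · π = (16 + 36)π.
Divide by 2π: (16 + 36)/2 = 26.
By Parseval, this equals Σ |c_n|^2.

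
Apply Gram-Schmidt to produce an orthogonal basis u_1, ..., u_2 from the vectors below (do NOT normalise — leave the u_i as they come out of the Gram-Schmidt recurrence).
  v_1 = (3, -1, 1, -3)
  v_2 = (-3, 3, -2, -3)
Orthogonal basis:
  u_1 = (3, -1, 1, -3)
  u_2 = (-9/4, 11/4, -7/4, -15/4)

Apply the Gram-Schmidt recurrence
  u_1 = v_1
  u_i = v_i − Σ_{j<i} ((v_i · u_j) / (u_j · u_j)) · u_j.

Step by step this gives:
  u_1 = (3, -1, 1, -3)
  u_2 = (-9/4, 11/4, -7/4, -15/4)

Orthogonality check:
  u_2 · u_1 = 0 (should be 0)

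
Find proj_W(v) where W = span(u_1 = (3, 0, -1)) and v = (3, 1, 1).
proj_W(v) = (12/5, 0, -4/5)

Set up U = [u_1 | ... | u_1] ∈ R^(3×1). The projector onto W = col(U) is P = U (U^T U)^(-1) U^T.
Compute U^T U =
  [10],
and U^T v = (8).
Solve U^T U · c = U^T v for the coefficients: c = (4/5). The projection is proj_W(v) = U c.
Check: (v - proj_W(v)) · u_1 = 0  (should be 0).
Result: proj_W(v) = (12/5, 0, -4/5).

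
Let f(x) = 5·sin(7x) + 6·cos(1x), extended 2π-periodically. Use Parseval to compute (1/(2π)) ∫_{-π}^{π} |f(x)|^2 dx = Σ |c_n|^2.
Σ |c_n|^2 = 61/2

Expand |f|^2 and use orthogonality of {sin(nx), cos(mx)} on [-π, π]:
  ∫_{-π}^{π} sin(nx)^2 dx = π, ∫ cos(mx)^2 dx = π, and cross terms integrate to 0.
So ∫_{-π}^{π} f(x)^2 dx = 5^2 · π + 6^2 · π = (25 + 36)π.
Divide by 2π: (25 + 36)/2 = 61/2.
By Parseval, this equals Σ |c_n|^2.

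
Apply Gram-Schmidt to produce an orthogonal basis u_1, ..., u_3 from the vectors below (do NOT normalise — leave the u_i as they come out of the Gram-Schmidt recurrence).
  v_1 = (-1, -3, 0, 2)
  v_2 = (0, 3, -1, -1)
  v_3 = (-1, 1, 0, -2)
Orthogonal basis:
  u_1 = (-1, -3, 0, 2)
  u_2 = (-11/14, 9/14, -1, 4/7)
  u_3 = (-4/3, -4/11, 4/33, -40/33)

Apply the Gram-Schmidt recurrence
  u_1 = v_1
  u_i = v_i − Σ_{j<i} ((v_i · u_j) / (u_j · u_j)) · u_j.

Step by step this gives:
  u_1 = (-1, -3, 0, 2)
  u_2 = (-11/14, 9/14, -1, 4/7)
  u_3 = (-4/3, -4/11, 4/33, -40/33)

Orthogonality check:
  u_2 · u_1 = 0 (should be 0)
  u_3 · u_1 = 0 (should be 0)
  u_3 · u_2 = 0 (should be 0)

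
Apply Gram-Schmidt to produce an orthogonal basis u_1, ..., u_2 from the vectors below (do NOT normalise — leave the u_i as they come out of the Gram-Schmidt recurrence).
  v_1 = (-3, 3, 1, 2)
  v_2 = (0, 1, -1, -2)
Orthogonal basis:
  u_1 = (-3, 3, 1, 2)
  u_2 = (-6/23, 29/23, -21/23, -42/23)

Apply the Gram-Schmidt recurrence
  u_1 = v_1
  u_i = v_i − Σ_{j<i} ((v_i · u_j) / (u_j · u_j)) · u_j.

Step by step this gives:
  u_1 = (-3, 3, 1, 2)
  u_2 = (-6/23, 29/23, -21/23, -42/23)

Orthogonality check:
  u_2 · u_1 = 0 (should be 0)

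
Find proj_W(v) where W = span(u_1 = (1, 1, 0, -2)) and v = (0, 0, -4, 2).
proj_W(v) = (-2/3, -2/3, 0, 4/3)

Set up U = [u_1 | ... | u_1] ∈ R^(4×1). The projector onto W = col(U) is P = U (U^T U)^(-1) U^T.
Compute U^T U =
  [6],
and U^T v = (-4).
Solve U^T U · c = U^T v for the coefficients: c = (-2/3). The projection is proj_W(v) = U c.
Check: (v - proj_W(v)) · u_1 = 0  (should be 0).
Result: proj_W(v) = (-2/3, -2/3, 0, 4/3).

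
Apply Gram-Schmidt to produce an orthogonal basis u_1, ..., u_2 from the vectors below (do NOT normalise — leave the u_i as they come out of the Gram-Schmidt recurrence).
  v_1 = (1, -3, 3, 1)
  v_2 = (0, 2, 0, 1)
Orthogonal basis:
  u_1 = (1, -3, 3, 1)
  u_2 = (1/4, 5/4, 3/4, 5/4)

Apply the Gram-Schmidt recurrence
  u_1 = v_1
  u_i = v_i − Σ_{j<i} ((v_i · u_j) / (u_j · u_j)) · u_j.

Step by step this gives:
  u_1 = (1, -3, 3, 1)
  u_2 = (1/4, 5/4, 3/4, 5/4)

Orthogonality check:
  u_2 · u_1 = 0 (should be 0)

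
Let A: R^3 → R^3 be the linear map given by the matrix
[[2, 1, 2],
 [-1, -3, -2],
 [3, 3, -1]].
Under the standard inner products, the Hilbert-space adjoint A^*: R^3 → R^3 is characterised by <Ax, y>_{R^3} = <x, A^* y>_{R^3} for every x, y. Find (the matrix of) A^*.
A^* = A^T =
[[2, -1, 3],
 [1, -3, 3],
 [2, -2, -1]]

For real matrices with standard dot products, the defining identity <Ax, y> = <x, A^* y> gives (Ax)^T y = x^T (A^*) y, i.e. x^T A^T y = x^T (A^*) y. Since this holds for all x, y, we must have A^* = A^T. Therefore
A^* =
[[2, -1, 3],
 [1, -3, 3],
 [2, -2, -1]].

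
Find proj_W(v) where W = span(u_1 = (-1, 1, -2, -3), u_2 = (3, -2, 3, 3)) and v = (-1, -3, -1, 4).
proj_W(v) = (-48/65, -12/65, 84/65, 216/65)

Set up U = [u_1 | ... | u_2] ∈ R^(4×2). The projector onto W = col(U) is P = U (U^T U)^(-1) U^T.
Compute U^T U =
  [15, -20]
  [-20, 31],
and U^T v = (-12, 12).
Solve U^T U · c = U^T v for the coefficients: c = (-132/65, -12/13). The projection is proj_W(v) = U c.
Check: (v - proj_W(v)) · u_1 = 0  (should be 0).
Check: (v - proj_W(v)) · u_2 = 0  (should be 0).
Result: proj_W(v) = (-48/65, -12/65, 84/65, 216/65).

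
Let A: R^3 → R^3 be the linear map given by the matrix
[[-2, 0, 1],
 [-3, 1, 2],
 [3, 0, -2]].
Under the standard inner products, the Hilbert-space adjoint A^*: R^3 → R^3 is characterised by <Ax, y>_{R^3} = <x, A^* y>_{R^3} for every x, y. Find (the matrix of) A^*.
A^* = A^T =
[[-2, -3, 3],
 [0, 1, 0],
 [1, 2, -2]]

For real matrices with standard dot products, the defining identity <Ax, y> = <x, A^* y> gives (Ax)^T y = x^T (A^*) y, i.e. x^T A^T y = x^T (A^*) y. Since this holds for all x, y, we must have A^* = A^T. Therefore
A^* =
[[-2, -3, 3],
 [0, 1, 0],
 [1, 2, -2]].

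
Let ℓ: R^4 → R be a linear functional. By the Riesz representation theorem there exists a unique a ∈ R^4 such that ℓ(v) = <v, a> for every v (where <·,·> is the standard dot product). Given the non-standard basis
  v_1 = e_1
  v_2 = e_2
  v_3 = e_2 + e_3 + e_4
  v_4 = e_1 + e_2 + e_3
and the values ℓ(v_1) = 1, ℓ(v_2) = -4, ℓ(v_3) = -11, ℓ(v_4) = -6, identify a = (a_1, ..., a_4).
a = (1, -4, -3, -4)

Write a = (a_1, ..., a_4) in the standard basis. For each basis vector v_i, ℓ(v_i) = <v_i, a> is a linear equation in the a_j's. Collect the n equations into a matrix system V a = ℓ, where row i of V is v_i (expressed in the standard basis). Since V is invertible (lower-triangular with 1s on the diagonal, up to permutation), solve by back-substitution:
  V =
[[1, 0, 0, 0],
 [0, 1, 0, 0],
 [0, 1, 1, 1],
 [1, 1, 1, 0]]
  V a = (1, -4, -11, -6)
Solving gives a = (1, -4, -3, -4).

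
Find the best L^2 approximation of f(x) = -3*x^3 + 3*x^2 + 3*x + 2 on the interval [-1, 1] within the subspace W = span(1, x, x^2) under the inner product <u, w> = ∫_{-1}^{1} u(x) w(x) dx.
g(x) = 3*x^2 + 6*x/5 + 2

The best approximation g ∈ W is the orthogonal projection of f onto W. Writing g = a_0 + a_1 x + a_2 x^2, the coefficients solve the normal equations G · a = b where
  G_{ij} = <φ_i, φ_j> and b_i = <f, φ_i>, with φ_0 = 1, φ_1 = x, φ_2 = x^2.
G =
  [2, 0, 2/3]
  [0, 2/3, 0]
  [2/3, 0, 2/5],
b = (6, 4/5, 38/15).
Solving gives a_0 = 2, a_1 = 6/5, a_2 = 3, so
  g(x) = 3*x^2 + 6*x/5 + 2.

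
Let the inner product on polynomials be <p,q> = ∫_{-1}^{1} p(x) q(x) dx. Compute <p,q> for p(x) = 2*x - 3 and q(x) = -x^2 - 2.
<p,q> = 14

Expand the product: p(x)·q(x) = -2*x^3 + 3*x^2 - 4*x + 6.
∫_{-1}^{1} of each monomial x^k gives [2/(k+1) if k even, 0 if k odd]. Integrating term-by-term (or equivalently evaluating the antiderivative F(x) = -x^4/2 + x^3 - 2*x^2 + 6*x at the endpoints):
  F(1) − F(−1) = 9/2 − (-19/2) = 14.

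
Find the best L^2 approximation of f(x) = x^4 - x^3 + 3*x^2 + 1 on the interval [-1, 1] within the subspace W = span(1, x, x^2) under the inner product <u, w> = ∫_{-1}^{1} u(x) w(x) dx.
g(x) = 27*x^2/7 - 3*x/5 + 32/35

The best approximation g ∈ W is the orthogonal projection of f onto W. Writing g = a_0 + a_1 x + a_2 x^2, the coefficients solve the normal equations G · a = b where
  G_{ij} = <φ_i, φ_j> and b_i = <f, φ_i>, with φ_0 = 1, φ_1 = x, φ_2 = x^2.
G =
  [2, 0, 2/3]
  [0, 2/3, 0]
  [2/3, 0, 2/5],
b = (22/5, -2/5, 226/105).
Solving gives a_0 = 32/35, a_1 = -3/5, a_2 = 27/7, so
  g(x) = 27*x^2/7 - 3*x/5 + 32/35.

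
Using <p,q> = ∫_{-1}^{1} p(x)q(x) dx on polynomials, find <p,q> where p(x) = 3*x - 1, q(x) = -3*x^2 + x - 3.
<p,q> = 10

Expand the product: p(x)·q(x) = -9*x^3 + 6*x^2 - 10*x + 3.
∫_{-1}^{1} of each monomial x^k gives [2/(k+1) if k even, 0 if k odd]. Integrating term-by-term (or equivalently evaluating the antiderivative F(x) = -9*x^4/4 + 2*x^3 - 5*x^2 + 3*x at the endpoints):
  F(1) − F(−1) = -9/4 − (-49/4) = 10.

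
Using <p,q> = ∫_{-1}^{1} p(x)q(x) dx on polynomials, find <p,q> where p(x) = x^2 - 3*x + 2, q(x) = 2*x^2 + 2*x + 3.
<p,q> = 202/15

Expand the product: p(x)·q(x) = 2*x^4 - 4*x^3 + x^2 - 5*x + 6.
∫_{-1}^{1} of each monomial x^k gives [2/(k+1) if k even, 0 if k odd]. Integrating term-by-term (or equivalently evaluating the antiderivative F(x) = 2*x^5/5 - x^4 + x^3/3 - 5*x^2/2 + 6*x at the endpoints):
  F(1) − F(−1) = 97/30 − (-307/30) = 202/15.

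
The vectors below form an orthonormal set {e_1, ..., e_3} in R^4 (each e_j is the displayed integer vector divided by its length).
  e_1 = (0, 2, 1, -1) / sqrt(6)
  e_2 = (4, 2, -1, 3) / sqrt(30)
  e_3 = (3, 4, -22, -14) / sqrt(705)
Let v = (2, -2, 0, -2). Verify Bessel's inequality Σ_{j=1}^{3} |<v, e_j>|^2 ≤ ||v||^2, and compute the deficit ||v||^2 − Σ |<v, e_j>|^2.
Σ |<v, e_j>|^2 = 248/141; ||v||^2 = 12; deficit = 1444/141

Write each e_j = u_j / sqrt(<u_j, u_j>) where u_j is the displayed integer vector. Then <v, e_j> = <v, u_j> / sqrt(<u_j, u_j>), so |<v, e_j>|^2 = <v, u_j>^2 / <u_j, u_j>.
Coefficients: <v, e_1> = -2/sqrt(6), <v, e_2> = -2/sqrt(30), <v, e_3> = 26/sqrt(705).
Square and sum: Σ |<v, e_j>|^2 = 248/141.
Compute ||v||^2 = v·v = 12.
Deficit = 12 − 248/141 = 1444/141 ≥ 0, confirming Bessel's inequality. (The deficit equals ||v − Σ <v,e_j> e_j||^2, the squared distance from v to span{e_j}.)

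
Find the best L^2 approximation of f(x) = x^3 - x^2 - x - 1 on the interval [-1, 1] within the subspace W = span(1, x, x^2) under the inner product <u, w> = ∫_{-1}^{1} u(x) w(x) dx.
g(x) = -x^2 - 2*x/5 - 1

The best approximation g ∈ W is the orthogonal projection of f onto W. Writing g = a_0 + a_1 x + a_2 x^2, the coefficients solve the normal equations G · a = b where
  G_{ij} = <φ_i, φ_j> and b_i = <f, φ_i>, with φ_0 = 1, φ_1 = x, φ_2 = x^2.
G =
  [2, 0, 2/3]
  [0, 2/3, 0]
  [2/3, 0, 2/5],
b = (-8/3, -4/15, -16/15).
Solving gives a_0 = -1, a_1 = -2/5, a_2 = -1, so
  g(x) = -x^2 - 2*x/5 - 1.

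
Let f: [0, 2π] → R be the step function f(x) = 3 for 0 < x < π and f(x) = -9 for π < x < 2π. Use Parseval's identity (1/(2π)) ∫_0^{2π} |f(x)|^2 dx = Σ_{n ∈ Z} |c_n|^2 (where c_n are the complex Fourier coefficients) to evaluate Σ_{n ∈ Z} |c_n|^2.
Σ |c_n|^2 = 45

Parseval equates the L^2 energy of f (normalised by 1/(2π)) with the ℓ^2 sum of its Fourier coefficients: (1/(2π)) ∫_0^{2π} |f|^2 = Σ |c_n|^2.
Compute the left side: (1/(2π)) [∫_0^π 3^2 dx + ∫_π^{2π} (-9)^2 dx] = (1/(2π)) · (9π + 81π) = (9 + 81)/2 = 45.
So Σ_{n ∈ Z} |c_n|^2 = 45.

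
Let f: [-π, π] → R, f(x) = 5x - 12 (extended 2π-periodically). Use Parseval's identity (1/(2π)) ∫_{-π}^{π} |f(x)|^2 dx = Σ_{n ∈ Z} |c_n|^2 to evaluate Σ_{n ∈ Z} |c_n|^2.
Σ |c_n|^2 = 25π^2/3 + 144

Expand and integrate term by term over [-π, π]:
  ∫ (5x)^2 dx = 25·(2π^3/3); ∫ 2·5·(-12)·x dx = 0 (odd integrand); ∫ (-12)^2 dx = 144·2π.
So (1/(2π)) ∫_{-π}^{π} (5x - 12)^2 dx = 25π^2/3 + 144 = 25π^2/3 + 144.
Parseval ⇒ Σ |c_n|^2 = 25π^2/3 + 144.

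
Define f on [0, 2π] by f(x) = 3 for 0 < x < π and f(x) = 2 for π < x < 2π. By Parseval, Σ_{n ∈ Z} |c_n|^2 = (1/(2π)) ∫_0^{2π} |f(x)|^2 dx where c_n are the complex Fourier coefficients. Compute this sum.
Σ |c_n|^2 = 13/2

Parseval equates the L^2 energy of f (normalised by 1/(2π)) with the ℓ^2 sum of its Fourier coefficients: (1/(2π)) ∫_0^{2π} |f|^2 = Σ |c_n|^2.
Compute the left side: (1/(2π)) [∫_0^π 3^2 dx + ∫_π^{2π} 2^2 dx] = (1/(2π)) · (9π + 4π) = (9 + 4)/2 = 13/2.
So Σ_{n ∈ Z} |c_n|^2 = 13/2.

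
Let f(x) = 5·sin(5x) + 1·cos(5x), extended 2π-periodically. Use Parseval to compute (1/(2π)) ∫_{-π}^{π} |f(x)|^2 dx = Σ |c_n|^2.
Σ |c_n|^2 = 13

Expand |f|^2 and use orthogonality of {sin(nx), cos(mx)} on [-π, π]:
  ∫_{-π}^{π} sin(nx)^2 dx = π, ∫ cos(mx)^2 dx = π, and cross terms integrate to 0.
So ∫_{-π}^{π} f(x)^2 dx = 5^2 · π + 1^2 · π = (25 + 1)π.
Divide by 2π: (25 + 1)/2 = 13.
By Parseval, this equals Σ |c_n|^2.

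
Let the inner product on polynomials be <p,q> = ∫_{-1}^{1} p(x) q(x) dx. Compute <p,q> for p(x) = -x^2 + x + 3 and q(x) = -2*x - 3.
<p,q> = -52/3

Expand the product: p(x)·q(x) = 2*x^3 + x^2 - 9*x - 9.
∫_{-1}^{1} of each monomial x^k gives [2/(k+1) if k even, 0 if k odd]. Integrating term-by-term (or equivalently evaluating the antiderivative F(x) = x^4/2 + x^3/3 - 9*x^2/2 - 9*x at the endpoints):
  F(1) − F(−1) = -38/3 − (14/3) = -52/3.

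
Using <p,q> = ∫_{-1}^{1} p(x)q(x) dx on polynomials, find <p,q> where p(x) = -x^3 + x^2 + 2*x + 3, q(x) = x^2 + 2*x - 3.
<p,q> = -236/15

Expand the product: p(x)·q(x) = -x^5 - x^4 + 7*x^3 + 4*x^2 - 9.
∫_{-1}^{1} of each monomial x^k gives [2/(k+1) if k even, 0 if k odd]. Integrating term-by-term (or equivalently evaluating the antiderivative F(x) = -x^6/6 - x^5/5 + 7*x^4/4 + 4*x^3/3 - 9*x at the endpoints):
  F(1) − F(−1) = -377/60 − (189/20) = -236/15.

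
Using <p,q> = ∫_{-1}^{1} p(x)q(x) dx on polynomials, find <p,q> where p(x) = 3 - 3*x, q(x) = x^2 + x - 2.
<p,q> = -12

Expand the product: p(x)·q(x) = -3*x^3 + 9*x - 6.
∫_{-1}^{1} of each monomial x^k gives [2/(k+1) if k even, 0 if k odd]. Integrating term-by-term (or equivalently evaluating the antiderivative F(x) = -3*x^4/4 + 9*x^2/2 - 6*x at the endpoints):
  F(1) − F(−1) = -9/4 − (39/4) = -12.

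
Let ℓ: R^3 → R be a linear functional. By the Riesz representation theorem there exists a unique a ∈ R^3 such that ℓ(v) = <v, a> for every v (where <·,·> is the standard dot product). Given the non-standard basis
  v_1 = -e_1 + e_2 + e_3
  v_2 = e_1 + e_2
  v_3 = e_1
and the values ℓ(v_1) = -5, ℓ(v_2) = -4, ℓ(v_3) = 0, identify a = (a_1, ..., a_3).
a = (0, -4, -1)

Write a = (a_1, ..., a_3) in the standard basis. For each basis vector v_i, ℓ(v_i) = <v_i, a> is a linear equation in the a_j's. Collect the n equations into a matrix system V a = ℓ, where row i of V is v_i (expressed in the standard basis). Since V is invertible (lower-triangular with 1s on the diagonal, up to permutation), solve by back-substitution:
  V =
[[-1, 1, 1],
 [1, 1, 0],
 [1, 0, 0]]
  V a = (-5, -4, 0)
Solving gives a = (0, -4, -1).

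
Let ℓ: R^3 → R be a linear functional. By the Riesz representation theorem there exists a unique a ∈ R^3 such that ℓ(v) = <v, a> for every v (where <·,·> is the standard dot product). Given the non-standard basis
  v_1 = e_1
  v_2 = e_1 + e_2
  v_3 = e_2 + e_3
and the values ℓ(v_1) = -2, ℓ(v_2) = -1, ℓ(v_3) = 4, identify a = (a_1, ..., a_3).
a = (-2, 1, 3)

Write a = (a_1, ..., a_3) in the standard basis. For each basis vector v_i, ℓ(v_i) = <v_i, a> is a linear equation in the a_j's. Collect the n equations into a matrix system V a = ℓ, where row i of V is v_i (expressed in the standard basis). Since V is invertible (lower-triangular with 1s on the diagonal, up to permutation), solve by back-substitution:
  V =
[[1, 0, 0],
 [1, 1, 0],
 [0, 1, 1]]
  V a = (-2, -1, 4)
Solving gives a = (-2, 1, 3).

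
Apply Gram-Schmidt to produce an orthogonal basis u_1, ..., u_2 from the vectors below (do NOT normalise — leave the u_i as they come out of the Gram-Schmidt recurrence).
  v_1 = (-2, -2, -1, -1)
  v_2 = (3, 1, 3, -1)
Orthogonal basis:
  u_1 = (-2, -2, -1, -1)
  u_2 = (1, -1, 2, -2)

Apply the Gram-Schmidt recurrence
  u_1 = v_1
  u_i = v_i − Σ_{j<i} ((v_i · u_j) / (u_j · u_j)) · u_j.

Step by step this gives:
  u_1 = (-2, -2, -1, -1)
  u_2 = (1, -1, 2, -2)

Orthogonality check:
  u_2 · u_1 = 0 (should be 0)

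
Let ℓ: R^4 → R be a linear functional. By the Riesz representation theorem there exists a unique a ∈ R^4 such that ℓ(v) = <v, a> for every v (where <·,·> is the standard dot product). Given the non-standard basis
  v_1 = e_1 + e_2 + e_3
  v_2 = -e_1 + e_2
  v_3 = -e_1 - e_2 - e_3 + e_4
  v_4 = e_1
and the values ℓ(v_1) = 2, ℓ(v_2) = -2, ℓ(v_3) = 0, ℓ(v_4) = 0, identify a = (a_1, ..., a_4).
a = (0, -2, 4, 2)

Write a = (a_1, ..., a_4) in the standard basis. For each basis vector v_i, ℓ(v_i) = <v_i, a> is a linear equation in the a_j's. Collect the n equations into a matrix system V a = ℓ, where row i of V is v_i (expressed in the standard basis). Since V is invertible (lower-triangular with 1s on the diagonal, up to permutation), solve by back-substitution:
  V =
[[1, 1, 1, 0],
 [-1, 1, 0, 0],
 [-1, -1, -1, 1],
 [1, 0, 0, 0]]
  V a = (2, -2, 0, 0)
Solving gives a = (0, -2, 4, 2).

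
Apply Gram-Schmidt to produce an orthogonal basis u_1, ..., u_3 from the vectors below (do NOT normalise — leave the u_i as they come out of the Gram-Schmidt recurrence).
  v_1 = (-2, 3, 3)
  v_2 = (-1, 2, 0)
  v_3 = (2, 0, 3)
Orthogonal basis:
  u_1 = (-2, 3, 3)
  u_2 = (-3/11, 10/11, -12/11)
  u_3 = (45/23, 45/46, 15/46)

Apply the Gram-Schmidt recurrence
  u_1 = v_1
  u_i = v_i − Σ_{j<i} ((v_i · u_j) / (u_j · u_j)) · u_j.

Step by step this gives:
  u_1 = (-2, 3, 3)
  u_2 = (-3/11, 10/11, -12/11)
  u_3 = (45/23, 45/46, 15/46)

Orthogonality check:
  u_2 · u_1 = 0 (should be 0)
  u_3 · u_1 = 0 (should be 0)
  u_3 · u_2 = 0 (should be 0)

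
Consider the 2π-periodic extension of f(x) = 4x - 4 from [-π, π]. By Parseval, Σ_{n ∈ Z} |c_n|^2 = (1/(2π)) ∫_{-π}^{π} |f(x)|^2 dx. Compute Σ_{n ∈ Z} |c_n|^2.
Σ |c_n|^2 = 16π^2/3 + 16

Expand and integrate term by term over [-π, π]:
  ∫ (4x)^2 dx = 16·(2π^3/3); ∫ 2·4·(-4)·x dx = 0 (odd integrand); ∫ (-4)^2 dx = 16·2π.
So (1/(2π)) ∫_{-π}^{π} (4x - 4)^2 dx = 16π^2/3 + 16 = 16π^2/3 + 16.
Parseval ⇒ Σ |c_n|^2 = 16π^2/3 + 16.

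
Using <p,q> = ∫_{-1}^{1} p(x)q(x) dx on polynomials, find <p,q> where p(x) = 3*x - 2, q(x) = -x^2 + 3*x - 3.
<p,q> = 58/3

Expand the product: p(x)·q(x) = -3*x^3 + 11*x^2 - 15*x + 6.
∫_{-1}^{1} of each monomial x^k gives [2/(k+1) if k even, 0 if k odd]. Integrating term-by-term (or equivalently evaluating the antiderivative F(x) = -3*x^4/4 + 11*x^3/3 - 15*x^2/2 + 6*x at the endpoints):
  F(1) − F(−1) = 17/12 − (-215/12) = 58/3.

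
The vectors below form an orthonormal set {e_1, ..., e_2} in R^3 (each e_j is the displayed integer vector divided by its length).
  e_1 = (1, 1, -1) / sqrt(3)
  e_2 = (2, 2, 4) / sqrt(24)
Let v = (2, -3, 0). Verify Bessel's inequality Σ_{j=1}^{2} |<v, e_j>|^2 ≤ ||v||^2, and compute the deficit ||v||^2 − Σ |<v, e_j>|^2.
Σ |<v, e_j>|^2 = 1/2; ||v||^2 = 13; deficit = 25/2

Write each e_j = u_j / sqrt(<u_j, u_j>) where u_j is the displayed integer vector. Then <v, e_j> = <v, u_j> / sqrt(<u_j, u_j>), so |<v, e_j>|^2 = <v, u_j>^2 / <u_j, u_j>.
Coefficients: <v, e_1> = -1/sqrt(3), <v, e_2> = -2/sqrt(24).
Square and sum: Σ |<v, e_j>|^2 = 1/2.
Compute ||v||^2 = v·v = 13.
Deficit = 13 − 1/2 = 25/2 ≥ 0, confirming Bessel's inequality. (The deficit equals ||v − Σ <v,e_j> e_j||^2, the squared distance from v to span{e_j}.)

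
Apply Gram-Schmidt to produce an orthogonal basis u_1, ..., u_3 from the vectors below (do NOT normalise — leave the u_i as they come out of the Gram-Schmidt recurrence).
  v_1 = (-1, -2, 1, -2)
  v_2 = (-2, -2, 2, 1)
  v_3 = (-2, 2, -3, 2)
Orthogonal basis:
  u_1 = (-1, -2, 1, -2)
  u_2 = (-7/5, -4/5, 7/5, 11/5)
  u_3 = (-253/94, 15/47, -217/94, -6/47)

Apply the Gram-Schmidt recurrence
  u_1 = v_1
  u_i = v_i − Σ_{j<i} ((v_i · u_j) / (u_j · u_j)) · u_j.

Step by step this gives:
  u_1 = (-1, -2, 1, -2)
  u_2 = (-7/5, -4/5, 7/5, 11/5)
  u_3 = (-253/94, 15/47, -217/94, -6/47)

Orthogonality check:
  u_2 · u_1 = 0 (should be 0)
  u_3 · u_1 = 0 (should be 0)
  u_3 · u_2 = 0 (should be 0)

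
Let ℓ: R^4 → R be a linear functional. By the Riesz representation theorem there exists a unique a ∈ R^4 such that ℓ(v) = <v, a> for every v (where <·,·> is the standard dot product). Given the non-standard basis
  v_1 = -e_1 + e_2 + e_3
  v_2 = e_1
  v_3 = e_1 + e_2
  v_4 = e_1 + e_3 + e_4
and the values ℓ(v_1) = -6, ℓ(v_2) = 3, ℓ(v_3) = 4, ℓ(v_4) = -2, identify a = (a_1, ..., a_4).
a = (3, 1, -4, -1)

Write a = (a_1, ..., a_4) in the standard basis. For each basis vector v_i, ℓ(v_i) = <v_i, a> is a linear equation in the a_j's. Collect the n equations into a matrix system V a = ℓ, where row i of V is v_i (expressed in the standard basis). Since V is invertible (lower-triangular with 1s on the diagonal, up to permutation), solve by back-substitution:
  V =
[[-1, 1, 1, 0],
 [1, 0, 0, 0],
 [1, 1, 0, 0],
 [1, 0, 1, 1]]
  V a = (-6, 3, 4, -2)
Solving gives a = (3, 1, -4, -1).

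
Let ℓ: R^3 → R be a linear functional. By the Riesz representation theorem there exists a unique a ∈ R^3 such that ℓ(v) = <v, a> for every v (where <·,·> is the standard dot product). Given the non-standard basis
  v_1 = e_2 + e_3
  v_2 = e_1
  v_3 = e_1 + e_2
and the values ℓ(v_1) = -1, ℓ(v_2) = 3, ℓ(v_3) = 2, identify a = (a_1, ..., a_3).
a = (3, -1, 0)

Write a = (a_1, ..., a_3) in the standard basis. For each basis vector v_i, ℓ(v_i) = <v_i, a> is a linear equation in the a_j's. Collect the n equations into a matrix system V a = ℓ, where row i of V is v_i (expressed in the standard basis). Since V is invertible (lower-triangular with 1s on the diagonal, up to permutation), solve by back-substitution:
  V =
[[0, 1, 1],
 [1, 0, 0],
 [1, 1, 0]]
  V a = (-1, 3, 2)
Solving gives a = (3, -1, 0).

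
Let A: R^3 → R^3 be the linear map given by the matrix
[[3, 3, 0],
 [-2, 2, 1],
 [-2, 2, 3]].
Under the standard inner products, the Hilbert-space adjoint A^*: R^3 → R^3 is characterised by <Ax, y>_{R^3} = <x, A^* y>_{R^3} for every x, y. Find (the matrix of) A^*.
A^* = A^T =
[[3, -2, -2],
 [3, 2, 2],
 [0, 1, 3]]

For real matrices with standard dot products, the defining identity <Ax, y> = <x, A^* y> gives (Ax)^T y = x^T (A^*) y, i.e. x^T A^T y = x^T (A^*) y. Since this holds for all x, y, we must have A^* = A^T. Therefore
A^* =
[[3, -2, -2],
 [3, 2, 2],
 [0, 1, 3]].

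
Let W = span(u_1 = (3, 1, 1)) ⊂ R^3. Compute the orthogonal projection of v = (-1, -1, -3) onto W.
proj_W(v) = (-21/11, -7/11, -7/11)

Set up U = [u_1 | ... | u_1] ∈ R^(3×1). The projector onto W = col(U) is P = U (U^T U)^(-1) U^T.
Compute U^T U =
  [11],
and U^T v = (-7).
Solve U^T U · c = U^T v for the coefficients: c = (-7/11). The projection is proj_W(v) = U c.
Check: (v - proj_W(v)) · u_1 = 0  (should be 0).
Result: proj_W(v) = (-21/11, -7/11, -7/11).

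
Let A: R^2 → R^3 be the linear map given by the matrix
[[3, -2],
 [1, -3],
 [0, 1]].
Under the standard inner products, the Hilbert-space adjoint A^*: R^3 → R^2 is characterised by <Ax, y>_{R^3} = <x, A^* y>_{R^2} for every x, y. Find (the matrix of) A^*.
A^* = A^T =
[[3, 1, 0],
 [-2, -3, 1]]

For real matrices with standard dot products, the defining identity <Ax, y> = <x, A^* y> gives (Ax)^T y = x^T (A^*) y, i.e. x^T A^T y = x^T (A^*) y. Since this holds for all x, y, we must have A^* = A^T. Therefore
A^* =
[[3, 1, 0],
 [-2, -3, 1]].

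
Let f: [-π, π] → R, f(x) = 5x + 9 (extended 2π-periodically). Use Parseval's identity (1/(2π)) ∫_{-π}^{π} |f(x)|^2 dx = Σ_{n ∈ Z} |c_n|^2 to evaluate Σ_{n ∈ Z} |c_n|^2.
Σ |c_n|^2 = 25π^2/3 + 81

Expand and integrate term by term over [-π, π]:
  ∫ (5x)^2 dx = 25·(2π^3/3); ∫ 2·5·(9)·x dx = 0 (odd integrand); ∫ 9^2 dx = 81·2π.
So (1/(2π)) ∫_{-π}^{π} (5x + 9)^2 dx = 25π^2/3 + 81 = 25π^2/3 + 81.
Parseval ⇒ Σ |c_n|^2 = 25π^2/3 + 81.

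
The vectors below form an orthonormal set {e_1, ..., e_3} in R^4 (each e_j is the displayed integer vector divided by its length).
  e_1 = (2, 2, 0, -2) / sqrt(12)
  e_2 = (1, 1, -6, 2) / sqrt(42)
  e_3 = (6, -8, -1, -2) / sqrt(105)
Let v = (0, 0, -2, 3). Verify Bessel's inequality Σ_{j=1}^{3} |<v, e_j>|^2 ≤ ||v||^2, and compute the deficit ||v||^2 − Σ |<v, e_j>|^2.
Σ |<v, e_j>|^2 = 163/15; ||v||^2 = 13; deficit = 32/15

Write each e_j = u_j / sqrt(<u_j, u_j>) where u_j is the displayed integer vector. Then <v, e_j> = <v, u_j> / sqrt(<u_j, u_j>), so |<v, e_j>|^2 = <v, u_j>^2 / <u_j, u_j>.
Coefficients: <v, e_1> = -6/sqrt(12), <v, e_2> = 18/sqrt(42), <v, e_3> = -4/sqrt(105).
Square and sum: Σ |<v, e_j>|^2 = 163/15.
Compute ||v||^2 = v·v = 13.
Deficit = 13 − 163/15 = 32/15 ≥ 0, confirming Bessel's inequality. (The deficit equals ||v − Σ <v,e_j> e_j||^2, the squared distance from v to span{e_j}.)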